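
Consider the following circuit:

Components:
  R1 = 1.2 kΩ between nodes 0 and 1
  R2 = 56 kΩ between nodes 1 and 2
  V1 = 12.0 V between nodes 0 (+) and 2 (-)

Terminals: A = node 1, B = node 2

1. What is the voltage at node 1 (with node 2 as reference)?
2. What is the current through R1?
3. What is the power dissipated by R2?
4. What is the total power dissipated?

Nodal analysis, taking node 2 as the 0 V reference.
Source V1 fixes V_0 = 12 V.
KCL at each unknown node (sum of currents leaving = 0; resistances in Ω):
  Node 1: (V_1 - 12)/1200 + (V_1 - 0)/56000 = 0
Collecting terms: 0.0008512 × V_1 = 0.01  =>  V_1 = 11.75 V
Part 1:
  Read off the nodal solution: V_1 = 11.75 V
Part 2:
  I_R1 = (V_0 - V_1)/R1 = (12 - 11.75)/1200 = 0.0002098 A
  Magnitude: I_R1 = 0.0002098 A
Part 3:
  I_R2 = (V_1 - V_2)/R2 = (11.75 - 0)/56000 = 0.0002098 A
  P_R2 = I_R2² × R2 = (0.0002098)² × 56000 = 0.002465 W
Part 4:
  Power in each resistor, P = (ΔV)²/R:
    P_R1 = (12 - 11.75)²/1200 = 0.00005281 W
    P_R2 = (11.75 - 0)²/56000 = 0.002465 W
  P_total = P_R1 + P_R2 = 0.002517 W

Final answers:
1. V_1 = 11.75 V
2. I_R1 = 0.0002098 A
3. P_R2 = 0.002465 W
4. P_total = 0.002517 W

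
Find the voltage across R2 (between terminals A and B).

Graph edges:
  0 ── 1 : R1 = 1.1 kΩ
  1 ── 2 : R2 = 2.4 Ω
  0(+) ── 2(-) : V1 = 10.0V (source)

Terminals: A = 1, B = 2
R1 and R2 are in series across V1 (node 0 → node 1 → node 2), and the output A–B is taken across R2, so this is a voltage divider.
Series current: I = V1/(R1 + R2) = 10/(1100 + 2.4) = 10/1102 = 0.009071 A
V_R2 = I × R2 = V1 × R2/(R1 + R2) = 10 × 2.4/1102 = 0.02177 V

Final answer: 0.02177 V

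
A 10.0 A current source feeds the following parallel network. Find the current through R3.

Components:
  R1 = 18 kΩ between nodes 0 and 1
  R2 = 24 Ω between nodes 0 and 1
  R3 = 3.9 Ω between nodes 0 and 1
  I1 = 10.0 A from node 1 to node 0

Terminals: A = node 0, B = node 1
All resistors sit directly between nodes 0 and 1, so they are in parallel and share one voltage V; the full source current 10 A splits among them.
1/R_par = 1/18000 + 1/24 + 1/3.9 = 0.2981 S  =>  R_par = 3.354 Ω
V = I × R_par = 10 × 3.354 = 33.54 V
I_R3 = V/R3 = 33.54/3.9 = 8.601 A

Final answer: 8.601 A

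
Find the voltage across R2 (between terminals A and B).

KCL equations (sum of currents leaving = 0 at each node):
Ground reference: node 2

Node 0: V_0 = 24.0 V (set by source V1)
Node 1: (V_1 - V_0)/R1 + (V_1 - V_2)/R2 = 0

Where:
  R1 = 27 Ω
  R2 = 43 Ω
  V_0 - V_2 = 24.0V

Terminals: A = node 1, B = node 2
R1 and R2 are in series across V1 (node 0 → node 1 → node 2), and the output A–B is taken across R2, so this is a voltage divider.
Series current: I = V1/(R1 + R2) = 24/(27 + 43) = 24/70 = 0.3429 A
V_R2 = I × R2 = V1 × R2/(R1 + R2) = 24 × 43/70 = 14.74 V

Final answer: 14.74 V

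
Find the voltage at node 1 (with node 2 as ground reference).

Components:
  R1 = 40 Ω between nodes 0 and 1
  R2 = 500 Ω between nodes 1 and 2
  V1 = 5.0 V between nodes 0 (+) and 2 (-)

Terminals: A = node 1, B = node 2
Nodal analysis, taking node 2 as the 0 V reference.
Source V1 fixes V_0 = 5 V.
KCL at each unknown node (sum of currents leaving = 0; resistances in Ω):
  Node 1: (V_1 - 5)/40 + (V_1 - 0)/500 = 0
Collecting terms: 0.027 × V_1 = 0.125  =>  V_1 = 4.63 V
The requested potential is V_1 = 4.63 V.

Final answer: V_1 = 4.63 V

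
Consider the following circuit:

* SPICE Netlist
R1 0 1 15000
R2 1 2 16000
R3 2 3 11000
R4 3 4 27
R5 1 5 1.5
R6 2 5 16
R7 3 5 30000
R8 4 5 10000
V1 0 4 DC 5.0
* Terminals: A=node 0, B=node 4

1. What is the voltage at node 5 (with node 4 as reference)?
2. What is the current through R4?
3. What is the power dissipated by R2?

Nodal analysis, taking node 4 as the 0 V reference.
Source V1 fixes V_0 = 5 V.
KCL at each unknown node (sum of currents leaving = 0; resistances in Ω):
  Node 1: (V_1 - 5)/15000 + (V_1 - V_2)/16000 + (V_1 - V_5)/1.5 = 0
  Node 2: (V_2 - V_1)/16000 + (V_2 - V_3)/11000 + (V_2 - V_5)/16 = 0
  Node 3: (V_3 - V_2)/11000 + (V_3 - 0)/27 + (V_3 - V_5)/30000 = 0
  Node 5: (V_5 - V_1)/1.5 + (V_5 - V_2)/16 + (V_5 - V_3)/30000 + (V_5 - 0)/10000 = 0
Collecting terms (coefficients in siemens):
  0.6668·V_1 - 0.0000625·V_2 - 0.6667·V_5 = 0.0003333
  0.06265·V_2 - 0.0000625·V_1 - 0.00009091·V_3 - 0.0625·V_5 = 0
  0.03716·V_3 - 0.00009091·V_2 - 0.00003333·V_5 = 0
  0.7293·V_5 - 0.6667·V_1 - 0.0625·V_2 - 0.00003333·V_3 = 0
Solving these 4 simultaneous equations (Gaussian elimination) gives:
  V_1 = 1.148 V, V_2 = 1.146 V, V_3 = 0.003834 V, V_5 = 1.148 V
Part 1:
  Read off the nodal solution: V_5 = 1.148 V
Part 2:
  I_R4 = (V_3 - V_4)/R4 = (0.003834 - 0)/27 = 0.000142 A
  Magnitude: I_R4 = 0.000142 A
Part 3:
  I_R2 = (V_1 - V_2)/R2 = (1.148 - 1.146)/16000 = 0.0000001278 A
  P_R2 = I_R2² × R2 = (0.0000001278)² × 16000 = 0.0000000002613 W

Final answers:
1. V_5 = 1.148 V
2. I_R4 = 0.000142 A
3. P_R2 = 2.613e-10 W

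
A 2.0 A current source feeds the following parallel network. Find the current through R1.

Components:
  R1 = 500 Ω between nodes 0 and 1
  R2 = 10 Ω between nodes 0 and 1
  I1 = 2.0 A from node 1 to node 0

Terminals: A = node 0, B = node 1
All resistors sit directly between nodes 0 and 1, so they are in parallel and share one voltage V; the full source current 2 A splits among them.
1/R_par = 1/500 + 1/10 = 0.102 S  =>  R_par = 9.804 Ω
V = I × R_par = 2 × 9.804 = 19.61 V
I_R1 = V/R1 = 19.61/500 = 0.03922 A

Final answer: 0.03922 A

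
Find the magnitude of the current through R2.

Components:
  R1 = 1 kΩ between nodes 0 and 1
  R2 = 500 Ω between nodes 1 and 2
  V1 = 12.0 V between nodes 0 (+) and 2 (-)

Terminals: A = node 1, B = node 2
Nodal analysis, taking node 2 as the 0 V reference.
Source V1 fixes V_0 = 12 V.
KCL at each unknown node (sum of currents leaving = 0; resistances in Ω):
  Node 1: (V_1 - 12)/1000 + (V_1 - 0)/500 = 0
Collecting terms: 0.003 × V_1 = 0.012  =>  V_1 = 4 V
I_R2 = (V_1 - V_2)/R2 = (4 - 0)/500 = 0.008 A
|I_R2| = 0.008 A

Final answer: |I_R2| = 0.008 A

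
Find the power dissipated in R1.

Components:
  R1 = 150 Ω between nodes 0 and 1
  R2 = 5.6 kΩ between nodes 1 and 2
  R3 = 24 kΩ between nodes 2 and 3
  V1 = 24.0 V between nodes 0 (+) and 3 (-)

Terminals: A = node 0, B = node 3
Nodal analysis, taking node 3 as the 0 V reference.
Source V1 fixes V_0 = 24 V.
KCL at each unknown node (sum of currents leaving = 0; resistances in Ω):
  Node 1: (V_1 - 24)/150 + (V_1 - V_2)/5600 = 0
  Node 2: (V_2 - V_1)/5600 + (V_2 - 0)/24000 = 0
Collecting terms (coefficients in siemens):
  0.006845·V_1 - 0.0001786·V_2 = 0.16
  0.0002202·V_2 - 0.0001786·V_1 = 0
Determinant D = (0.006845)(0.0002202) - (-0.0001786)(-0.0001786) = 0.000001476
V_1 = [(0.16)(0.0002202) - (-0.0001786)(0)]/D = 23.88 V
V_2 = [(0.006845)(0) - (0.16)(-0.0001786)]/D = 19.36 V
I_R1 = (V_0 - V_1)/R1 = (24 - 23.88)/150 = 0.0008067 A
P_R1 = I_R1² × R1 = (0.0008067)² × 150 = 0.00009762 W

Final answer: 9.762e-05 W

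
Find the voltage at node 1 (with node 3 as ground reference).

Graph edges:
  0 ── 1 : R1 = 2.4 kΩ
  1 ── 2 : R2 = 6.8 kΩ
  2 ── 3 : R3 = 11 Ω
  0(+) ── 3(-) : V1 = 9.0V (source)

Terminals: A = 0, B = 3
Nodal analysis, taking node 3 as the 0 V reference.
Source V1 fixes V_0 = 9 V.
KCL at each unknown node (sum of currents leaving = 0; resistances in Ω):
  Node 1: (V_1 - 9)/2400 + (V_1 - V_2)/6800 = 0
  Node 2: (V_2 - V_1)/6800 + (V_2 - 0)/11 = 0
Collecting terms (coefficients in siemens):
  0.0005637·V_1 - 0.0001471·V_2 = 0.00375
  0.09106·V_2 - 0.0001471·V_1 = 0
Determinant D = (0.0005637)(0.09106) - (-0.0001471)(-0.0001471) = 0.00005131
V_1 = [(0.00375)(0.09106) - (-0.0001471)(0)]/D = 6.655 V
V_2 = [(0.0005637)(0) - (0.00375)(-0.0001471)]/D = 0.01075 V
The requested potential is V_1 = 6.655 V.

Final answer: V_1 = 6.655 V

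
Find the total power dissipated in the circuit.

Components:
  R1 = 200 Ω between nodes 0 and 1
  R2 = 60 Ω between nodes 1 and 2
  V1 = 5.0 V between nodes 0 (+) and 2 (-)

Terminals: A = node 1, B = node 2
Nodal analysis, taking node 2 as the 0 V reference.
Source V1 fixes V_0 = 5 V.
KCL at each unknown node (sum of currents leaving = 0; resistances in Ω):
  Node 1: (V_1 - 5)/200 + (V_1 - 0)/60 = 0
Collecting terms: 0.02167 × V_1 = 0.025  =>  V_1 = 1.154 V
Power in each resistor, P = (ΔV)²/R:
  P_R1 = (5 - 1.154)²/200 = 0.07396 W
  P_R2 = (1.154 - 0)²/60 = 0.02219 W
P_total = P_R1 + P_R2 = 0.09615 W

Final answer: 0.09615 W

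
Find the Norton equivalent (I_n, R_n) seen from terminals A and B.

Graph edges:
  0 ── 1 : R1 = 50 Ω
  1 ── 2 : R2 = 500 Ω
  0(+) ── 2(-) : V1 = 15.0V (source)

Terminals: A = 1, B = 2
Find the Thévenin equivalent first; then I_n = V_th/R_th and R_n = R_th.
Step 1 — V_th is the open-circuit voltage V_A - V_B (nothing connected across the terminals).
Nodal analysis, taking node 2 as the 0 V reference.
Source V1 fixes V_0 = 15 V.
KCL at each unknown node (sum of currents leaving = 0; resistances in Ω):
  Node 1: (V_1 - 15)/50 + (V_1 - 0)/500 = 0
Collecting terms: 0.022 × V_1 = 0.3  =>  V_1 = 13.64 V
V_th = V_1 - V_2 = 13.64 - 0 = 13.64 V
Step 2 — R_th: zero the source — replace V1 by a short circuit (node 2 merges into node 0) — and find the resistance seen between A (node 1) and B (node 0).
Reduce the network between node 1 (A) and node 0 (B) by series/parallel combination:
  Rp1 = R1 ‖ R2 (parallel, both between nodes 0 and 1) = 1/(1/50 + 1/500) = 45.45 Ω
R_th = 45.45 Ω
I_n = V_th/R_th = 13.64/45.45 = 0.3 A, and R_n = R_th = 45.45 Ω

Final answer: I_n = 0.3 A, R_n = 45.45 Ω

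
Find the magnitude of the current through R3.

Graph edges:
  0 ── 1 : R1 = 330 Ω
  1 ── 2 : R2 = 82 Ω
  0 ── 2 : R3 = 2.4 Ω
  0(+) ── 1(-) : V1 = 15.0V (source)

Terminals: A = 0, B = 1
Nodal analysis, taking node 1 as the 0 V reference.
Source V1 fixes V_0 = 15 V.
KCL at each unknown node (sum of currents leaving = 0; resistances in Ω):
  Node 2: (V_2 - 0)/82 + (V_2 - 15)/2.4 = 0
Collecting terms: 0.4289 × V_2 = 6.25  =>  V_2 = 14.57 V
I_R3 = (V_0 - V_2)/R3 = (15 - 14.57)/2.4 = 0.1777 A
|I_R3| = 0.1777 A

Final answer: |I_R3| = 0.1777 A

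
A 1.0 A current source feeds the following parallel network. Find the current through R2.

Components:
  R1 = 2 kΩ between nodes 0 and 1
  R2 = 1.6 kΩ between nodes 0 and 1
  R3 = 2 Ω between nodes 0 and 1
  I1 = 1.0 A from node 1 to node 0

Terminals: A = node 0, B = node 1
All resistors sit directly between nodes 0 and 1, so they are in parallel and share one voltage V; the full source current 1 A splits among them.
1/R_par = 1/2000 + 1/1600 + 1/2 = 0.5011 S  =>  R_par = 1.996 Ω
V = I × R_par = 1 × 1.996 = 1.996 V
I_R2 = V/R2 = 1.996/1600 = 0.001247 A

Final answer: 0.001247 A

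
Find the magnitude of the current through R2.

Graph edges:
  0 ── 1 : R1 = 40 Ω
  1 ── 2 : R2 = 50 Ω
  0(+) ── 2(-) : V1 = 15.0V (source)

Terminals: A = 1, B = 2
Nodal analysis, taking node 2 as the 0 V reference.
Source V1 fixes V_0 = 15 V.
KCL at each unknown node (sum of currents leaving = 0; resistances in Ω):
  Node 1: (V_1 - 15)/40 + (V_1 - 0)/50 = 0
Collecting terms: 0.045 × V_1 = 0.375  =>  V_1 = 8.333 V
I_R2 = (V_1 - V_2)/R2 = (8.333 - 0)/50 = 0.1667 A
|I_R2| = 0.1667 A

Final answer: |I_R2| = 0.1667 A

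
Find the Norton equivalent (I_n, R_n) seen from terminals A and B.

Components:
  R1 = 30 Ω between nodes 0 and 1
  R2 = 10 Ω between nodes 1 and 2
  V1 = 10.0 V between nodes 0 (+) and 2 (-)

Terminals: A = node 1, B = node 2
Find the Thévenin equivalent first; then I_n = V_th/R_th and R_n = R_th.
Step 1 — V_th is the open-circuit voltage V_A - V_B (nothing connected across the terminals).
Nodal analysis, taking node 2 as the 0 V reference.
Source V1 fixes V_0 = 10 V.
KCL at each unknown node (sum of currents leaving = 0; resistances in Ω):
  Node 1: (V_1 - 10)/30 + (V_1 - 0)/10 = 0
Collecting terms: 0.1333 × V_1 = 0.3333  =>  V_1 = 2.5 V
V_th = V_1 - V_2 = 2.5 - 0 = 2.5 V
Step 2 — R_th: zero the source — replace V1 by a short circuit (node 2 merges into node 0) — and find the resistance seen between A (node 1) and B (node 0).
Reduce the network between node 1 (A) and node 0 (B) by series/parallel combination:
  Rp1 = R1 ‖ R2 (parallel, both between nodes 0 and 1) = 1/(1/30 + 1/10) = 7.5 Ω
R_th = 7.5 Ω
I_n = V_th/R_th = 2.5/7.5 = 0.3333 A, and R_n = R_th = 7.5 Ω

Final answer: I_n = 0.3333 A, R_n = 7.5 Ω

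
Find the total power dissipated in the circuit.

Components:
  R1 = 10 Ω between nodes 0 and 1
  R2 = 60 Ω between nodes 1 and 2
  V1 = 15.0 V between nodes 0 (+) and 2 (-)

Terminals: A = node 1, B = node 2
Nodal analysis, taking node 2 as the 0 V reference.
Source V1 fixes V_0 = 15 V.
KCL at each unknown node (sum of currents leaving = 0; resistances in Ω):
  Node 1: (V_1 - 15)/10 + (V_1 - 0)/60 = 0
Collecting terms: 0.1167 × V_1 = 1.5  =>  V_1 = 12.86 V
Power in each resistor, P = (ΔV)²/R:
  P_R1 = (15 - 12.86)²/10 = 0.4592 W
  P_R2 = (12.86 - 0)²/60 = 2.755 W
P_total = P_R1 + P_R2 = 3.214 W

Final answer: 3.214 W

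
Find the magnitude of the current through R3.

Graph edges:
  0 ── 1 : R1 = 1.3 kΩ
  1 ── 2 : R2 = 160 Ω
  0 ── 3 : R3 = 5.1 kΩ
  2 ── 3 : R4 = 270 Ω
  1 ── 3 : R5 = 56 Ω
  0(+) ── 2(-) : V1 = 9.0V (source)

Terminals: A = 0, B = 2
Nodal analysis, taking node 2 as the 0 V reference.
Source V1 fixes V_0 = 9 V.
KCL at each unknown node (sum of currents leaving = 0; resistances in Ω):
  Node 1: (V_1 - 9)/1300 + (V_1 - 0)/160 + (V_1 - V_3)/56 = 0
  Node 3: (V_3 - 9)/5100 + (V_3 - 0)/270 + (V_3 - V_1)/56 = 0
Collecting terms (coefficients in siemens):
  0.02488·V_1 - 0.01786·V_3 = 0.006923
  0.02176·V_3 - 0.01786·V_1 = 0.001765
Determinant D = (0.02488)(0.02176) - (-0.01786)(-0.01786) = 0.0002224
V_1 = [(0.006923)(0.02176) - (-0.01786)(0.001765)]/D = 0.8191 V
V_3 = [(0.02488)(0.001765) - (0.006923)(-0.01786)]/D = 0.7534 V
I_R3 = (V_0 - V_3)/R3 = (9 - 0.7534)/5100 = 0.001617 A
|I_R3| = 0.001617 A

Final answer: |I_R3| = 0.001617 A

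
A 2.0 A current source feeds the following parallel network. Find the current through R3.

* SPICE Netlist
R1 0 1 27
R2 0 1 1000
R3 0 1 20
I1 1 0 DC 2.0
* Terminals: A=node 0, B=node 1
All resistors sit directly between nodes 0 and 1, so they are in parallel and share one voltage V; the full source current 2 A splits among them.
1/R_par = 1/27 + 1/1000 + 1/20 = 0.08804 S  =>  R_par = 11.36 Ω
V = I × R_par = 2 × 11.36 = 22.72 V
I_R3 = V/R3 = 22.72/20 = 1.136 A

Final answer: 1.136 A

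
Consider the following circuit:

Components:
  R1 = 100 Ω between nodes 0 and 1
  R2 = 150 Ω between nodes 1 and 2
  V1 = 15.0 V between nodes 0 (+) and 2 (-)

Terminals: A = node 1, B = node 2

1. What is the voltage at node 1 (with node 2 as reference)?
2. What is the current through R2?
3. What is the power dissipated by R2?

Nodal analysis, taking node 2 as the 0 V reference.
Source V1 fixes V_0 = 15 V.
KCL at each unknown node (sum of currents leaving = 0; resistances in Ω):
  Node 1: (V_1 - 15)/100 + (V_1 - 0)/150 = 0
Collecting terms: 0.01667 × V_1 = 0.15  =>  V_1 = 9 V
Part 1:
  Read off the nodal solution: V_1 = 9 V
Part 2:
  I_R2 = (V_1 - V_2)/R2 = (9 - 0)/150 = 0.06 A
  Magnitude: I_R2 = 0.06 A
Part 3:
  I_R2 = (V_1 - V_2)/R2 = (9 - 0)/150 = 0.06 A
  P_R2 = I_R2² × R2 = (0.06)² × 150 = 0.54 W

Final answers:
1. V_1 = 9 V
2. I_R2 = 0.06 A
3. P_R2 = 0.54 W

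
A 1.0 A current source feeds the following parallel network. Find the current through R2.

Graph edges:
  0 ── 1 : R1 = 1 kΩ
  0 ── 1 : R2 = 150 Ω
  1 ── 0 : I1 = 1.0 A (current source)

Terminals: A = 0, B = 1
All resistors sit directly between nodes 0 and 1, so they are in parallel and share one voltage V; the full source current 1 A splits among them.
1/R_par = 1/1000 + 1/150 = 0.007667 S  =>  R_par = 130.4 Ω
V = I × R_par = 1 × 130.4 = 130.4 V
I_R2 = V/R2 = 130.4/150 = 0.8696 A

Final answer: 0.8696 A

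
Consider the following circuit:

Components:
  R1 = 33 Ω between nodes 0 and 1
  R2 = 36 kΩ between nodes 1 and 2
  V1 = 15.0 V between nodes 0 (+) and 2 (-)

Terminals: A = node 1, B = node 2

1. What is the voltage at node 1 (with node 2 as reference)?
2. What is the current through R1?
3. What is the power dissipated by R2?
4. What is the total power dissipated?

Nodal analysis, taking node 2 as the 0 V reference.
Source V1 fixes V_0 = 15 V.
KCL at each unknown node (sum of currents leaving = 0; resistances in Ω):
  Node 1: (V_1 - 15)/33 + (V_1 - 0)/36000 = 0
Collecting terms: 0.03033 × V_1 = 0.4545  =>  V_1 = 14.99 V
Part 1:
  Read off the nodal solution: V_1 = 14.99 V
Part 2:
  I_R1 = (V_0 - V_1)/R1 = (15 - 14.99)/33 = 0.0004163 A
  Magnitude: I_R1 = 0.0004163 A
Part 3:
  I_R2 = (V_1 - V_2)/R2 = (14.99 - 0)/36000 = 0.0004163 A
  P_R2 = I_R2² × R2 = (0.0004163)² × 36000 = 0.006239 W
Part 4:
  Power in each resistor, P = (ΔV)²/R:
    P_R1 = (15 - 14.99)²/33 = 0.000005719 W
    P_R2 = (14.99 - 0)²/36000 = 0.006239 W
  P_total = P_R1 + P_R2 = 0.006244 W

Final answers:
1. V_1 = 14.99 V
2. I_R1 = 0.0004163 A
3. P_R2 = 0.006239 W
4. P_total = 0.006244 W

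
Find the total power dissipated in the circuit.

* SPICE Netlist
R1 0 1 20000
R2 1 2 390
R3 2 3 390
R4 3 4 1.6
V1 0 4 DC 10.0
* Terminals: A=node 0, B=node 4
Nodal analysis, taking node 4 as the 0 V reference.
Source V1 fixes V_0 = 10 V.
KCL at each unknown node (sum of currents leaving = 0; resistances in Ω):
  Node 1: (V_1 - 10)/20000 + (V_1 - V_2)/390 = 0
  Node 2: (V_2 - V_1)/390 + (V_2 - V_3)/390 = 0
  Node 3: (V_3 - V_2)/390 + (V_3 - 0)/1.6 = 0
Collecting terms (coefficients in siemens):
  0.002614·V_1 - 0.002564·V_2 = 0.0005
  0.005128·V_2 - 0.002564·V_1 - 0.002564·V_3 = 0
  0.6276·V_3 - 0.002564·V_2 = 0
Solving these 3 simultaneous equations (Gaussian elimination) gives:
  V_1 = 0.3761 V, V_2 = 0.1884 V, V_3 = 0.0007699 V
Power in each resistor, P = (ΔV)²/R:
  P_R1 = (10 - 0.3761)²/20000 = 0.004631 W
  P_R2 = (0.3761 - 0.1884)²/390 = 0.0000903 W
  P_R3 = (0.1884 - 0.0007699)²/390 = 0.0000903 W
  P_R4 = (0.0007699 - 0)²/1.6 = 0.0000003705 W
P_total = P_R1 + P_R2 + P_R3 + P_R4 = 0.004812 W

Final answer: 0.004812 W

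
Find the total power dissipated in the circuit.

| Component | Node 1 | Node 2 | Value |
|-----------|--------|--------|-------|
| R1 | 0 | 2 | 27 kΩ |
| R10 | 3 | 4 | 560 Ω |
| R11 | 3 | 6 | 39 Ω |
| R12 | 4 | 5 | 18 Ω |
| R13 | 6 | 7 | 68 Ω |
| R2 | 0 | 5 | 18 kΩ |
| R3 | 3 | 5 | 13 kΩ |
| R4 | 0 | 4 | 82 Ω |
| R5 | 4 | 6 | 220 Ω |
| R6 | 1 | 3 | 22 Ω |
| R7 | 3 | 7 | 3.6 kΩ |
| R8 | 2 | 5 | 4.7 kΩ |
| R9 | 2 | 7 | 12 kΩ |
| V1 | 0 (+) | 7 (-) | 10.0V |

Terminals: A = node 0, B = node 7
Nodal analysis, taking node 7 as the 0 V reference.
Source V1 fixes V_0 = 10 V.
KCL at each unknown node (sum of currents leaving = 0; resistances in Ω):
  Node 1: (V_1 - V_3)/22 = 0
  Node 2: (V_2 - 10)/27000 + (V_2 - V_5)/4700 + (V_2 - 0)/12000 = 0
  Node 3: (V_3 - V_5)/13000 + (V_3 - V_1)/22 + (V_3 - 0)/3600 + (V_3 - V_4)/560 + (V_3 - V_6)/39 = 0
  Node 4: (V_4 - 10)/82 + (V_4 - V_6)/220 + (V_4 - V_3)/560 + (V_4 - V_5)/18 = 0
  Node 5: (V_5 - 10)/18000 + (V_5 - V_3)/13000 + (V_5 - V_2)/4700 + (V_5 - V_4)/18 = 0
  Node 6: (V_6 - V_4)/220 + (V_6 - V_3)/39 + (V_6 - 0)/68 = 0
Collecting terms (coefficients in siemens):
  0.04545·V_1 - 0.04545·V_3 = 0
  0.0003331·V_2 - 0.0002128·V_5 = 0.0003704
  0.07324·V_3 - 0.04545·V_1 - 0.001786·V_4 - 0.00007692·V_5 - 0.02564·V_6 = 0
  0.07408·V_4 - 0.001786·V_3 - 0.05556·V_5 - 0.004545·V_6 = 0.122
  0.0559·V_5 - 0.0002128·V_2 - 0.00007692·V_3 - 0.05556·V_4 = 0.0005556
  0.04489·V_6 - 0.02564·V_3 - 0.004545·V_4 = 0
Solving these 6 simultaneous equations (Gaussian elimination) gives:
  V_1 = 2.486 V, V_2 = 5.782 V, V_3 = 2.486 V, V_4 = 7.323 V
  V_5 = 7.313 V, V_6 = 2.161 V
Power in each resistor, P = (ΔV)²/R:
  P_R1 = (10 - 5.782)²/27000 = 0.0006588 W
  P_R2 = (10 - 7.313)²/18000 = 0.0004011 W
  P_R3 = (2.486 - 7.313)²/13000 = 0.001793 W
  P_R4 = (10 - 7.323)²/82 = 0.0874 W
  P_R5 = (7.323 - 2.161)²/220 = 0.1211 W
  P_R6 = (2.486 - 2.486)²/22 = 0 W
  P_R7 = (2.486 - 0)²/3600 = 0.001716 W
  P_R8 = (5.782 - 7.313)²/4700 = 0.0004985 W
  P_R9 = (5.782 - 0)²/12000 = 0.002786 W
  P_R10 = (2.486 - 7.323)²/560 = 0.04178 W
  P_R11 = (2.486 - 2.161)²/39 = 0.002699 W
  P_R12 = (7.323 - 7.313)²/18 = 0.0000054 W
  P_R13 = (2.161 - 0)²/68 = 0.06868 W
P_total = P_R1 + P_R2 + P_R3 + P_R4 + P_R5 + P_R6 + P_R7 + P_R8 + P_R9 + P_R10 + P_R11 + P_R12 + P_R13 = 0.3295 W

Final answer: 0.3295 W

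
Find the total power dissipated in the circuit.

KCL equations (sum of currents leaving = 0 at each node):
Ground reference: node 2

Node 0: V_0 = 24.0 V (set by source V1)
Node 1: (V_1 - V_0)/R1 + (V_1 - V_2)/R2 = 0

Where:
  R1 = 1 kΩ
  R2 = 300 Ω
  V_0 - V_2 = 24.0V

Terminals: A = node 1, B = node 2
Nodal analysis, taking node 2 as the 0 V reference.
Source V1 fixes V_0 = 24 V.
KCL at each unknown node (sum of currents leaving = 0; resistances in Ω):
  Node 1: (V_1 - 24)/1000 + (V_1 - 0)/300 = 0
Collecting terms: 0.004333 × V_1 = 0.024  =>  V_1 = 5.538 V
Power in each resistor, P = (ΔV)²/R:
  P_R1 = (24 - 5.538)²/1000 = 0.3408 W
  P_R2 = (5.538 - 0)²/300 = 0.1022 W
P_total = P_R1 + P_R2 = 0.4431 W

Final answer: 0.4431 W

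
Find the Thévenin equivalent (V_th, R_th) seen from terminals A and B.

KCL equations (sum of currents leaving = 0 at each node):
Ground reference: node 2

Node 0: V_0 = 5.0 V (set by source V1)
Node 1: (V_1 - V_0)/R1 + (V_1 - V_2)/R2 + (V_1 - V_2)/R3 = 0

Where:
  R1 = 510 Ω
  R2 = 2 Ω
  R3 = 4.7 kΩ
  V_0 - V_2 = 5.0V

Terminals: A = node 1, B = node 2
Step 1 — V_th is the open-circuit voltage V_A - V_B (nothing connected across the terminals).
Nodal analysis, taking node 2 as the 0 V reference.
Source V1 fixes V_0 = 5 V.
KCL at each unknown node (sum of currents leaving = 0; resistances in Ω):
  Node 1: (V_1 - 5)/510 + (V_1 - 0)/2 + (V_1 - 0)/4700 = 0
Collecting terms: 0.5022 × V_1 = 0.009804  =>  V_1 = 0.01952 V
V_th = V_1 - V_2 = 0.01952 - 0 = 0.01952 V
Step 2 — R_th: zero the source — replace V1 by a short circuit (node 2 merges into node 0) — and find the resistance seen between A (node 1) and B (node 0).
Reduce the network between node 1 (A) and node 0 (B) by series/parallel combination:
  Rp1 = R1 ‖ R2 ‖ R3 (parallel, all between nodes 0 and 1) = 1/(1/510 + 1/2 + 1/4700) = 1.991 Ω
R_th = 1.991 Ω

Final answer: V_th = 0.01952 V, R_th = 1.991 Ω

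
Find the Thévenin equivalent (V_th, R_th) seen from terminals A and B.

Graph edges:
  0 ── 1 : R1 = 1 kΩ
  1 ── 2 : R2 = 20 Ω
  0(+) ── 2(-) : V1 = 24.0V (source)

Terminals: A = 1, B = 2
Step 1 — V_th is the open-circuit voltage V_A - V_B (nothing connected across the terminals).
Nodal analysis, taking node 2 as the 0 V reference.
Source V1 fixes V_0 = 24 V.
KCL at each unknown node (sum of currents leaving = 0; resistances in Ω):
  Node 1: (V_1 - 24)/1000 + (V_1 - 0)/20 = 0
Collecting terms: 0.051 × V_1 = 0.024  =>  V_1 = 0.4706 V
V_th = V_1 - V_2 = 0.4706 - 0 = 0.4706 V
Step 2 — R_th: zero the source — replace V1 by a short circuit (node 2 merges into node 0) — and find the resistance seen between A (node 1) and B (node 0).
Reduce the network between node 1 (A) and node 0 (B) by series/parallel combination:
  Rp1 = R1 ‖ R2 (parallel, both between nodes 0 and 1) = 1/(1/1000 + 1/20) = 19.61 Ω
R_th = 19.61 Ω

Final answer: V_th = 0.4706 V, R_th = 19.61 Ω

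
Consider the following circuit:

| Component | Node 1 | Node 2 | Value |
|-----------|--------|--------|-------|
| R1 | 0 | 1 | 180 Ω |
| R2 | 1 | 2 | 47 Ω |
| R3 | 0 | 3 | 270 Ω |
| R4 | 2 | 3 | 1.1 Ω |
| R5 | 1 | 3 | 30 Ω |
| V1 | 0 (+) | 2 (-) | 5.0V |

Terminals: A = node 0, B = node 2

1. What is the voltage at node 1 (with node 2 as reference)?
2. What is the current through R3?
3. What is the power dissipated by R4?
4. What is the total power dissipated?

Nodal analysis, taking node 2 as the 0 V reference.
Source V1 fixes V_0 = 5 V.
KCL at each unknown node (sum of currents leaving = 0; resistances in Ω):
  Node 1: (V_1 - 5)/180 + (V_1 - 0)/47 + (V_1 - V_3)/30 = 0
  Node 3: (V_3 - 5)/270 + (V_3 - 0)/1.1 + (V_3 - V_1)/30 = 0
Collecting terms (coefficients in siemens):
  0.06017·V_1 - 0.03333·V_3 = 0.02778
  0.9461·V_3 - 0.03333·V_1 = 0.01852
Determinant D = (0.06017)(0.9461) - (-0.03333)(-0.03333) = 0.05581
V_1 = [(0.02778)(0.9461) - (-0.03333)(0.01852)]/D = 0.4819 V
V_3 = [(0.06017)(0.01852) - (0.02778)(-0.03333)]/D = 0.03655 V
Part 1:
  Read off the nodal solution: V_1 = 0.4819 V
Part 2:
  I_R3 = (V_0 - V_3)/R3 = (5 - 0.03655)/270 = 0.01838 A
  Magnitude: I_R3 = 0.01838 A
Part 3:
  I_R4 = (V_2 - V_3)/R4 = (0 - 0.03655)/1.1 = -0.03323 A
  P_R4 = I_R4² × R4 = (-0.03323)² × 1.1 = 0.001215 W
Part 4:
  Power in each resistor, P = (ΔV)²/R:
    P_R1 = (5 - 0.4819)²/180 = 0.1134 W
    P_R2 = (0.4819 - 0)²/47 = 0.004942 W
    P_R3 = (5 - 0.03655)²/270 = 0.09124 W
    P_R4 = (0 - 0.03655)²/1.1 = 0.001215 W
    P_R5 = (0.4819 - 0.03655)²/30 = 0.006612 W
  P_total = P_R1 + P_R2 + P_R3 + P_R4 + P_R5 = 0.2174 W

Final answers:
1. V_1 = 0.4819 V
2. I_R3 = 0.01838 A
3. P_R4 = 0.001215 W
4. P_total = 0.2174 W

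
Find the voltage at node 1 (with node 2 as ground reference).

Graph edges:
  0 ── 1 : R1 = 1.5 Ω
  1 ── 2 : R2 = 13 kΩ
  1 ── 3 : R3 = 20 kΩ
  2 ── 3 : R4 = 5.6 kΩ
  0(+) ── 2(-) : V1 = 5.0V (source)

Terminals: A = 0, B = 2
Nodal analysis, taking node 2 as the 0 V reference.
Source V1 fixes V_0 = 5 V.
KCL at each unknown node (sum of currents leaving = 0; resistances in Ω):
  Node 1: (V_1 - 5)/1.5 + (V_1 - 0)/13000 + (V_1 - V_3)/20000 = 0
  Node 3: (V_3 - V_1)/20000 + (V_3 - 0)/5600 = 0
Collecting terms (coefficients in siemens):
  0.6668·V_1 - 0.00005·V_3 = 3.333
  0.0002286·V_3 - 0.00005·V_1 = 0
Determinant D = (0.6668)(0.0002286) - (-0.00005)(-0.00005) = 0.0001524
V_1 = [(3.333)(0.0002286) - (-0.00005)(0)]/D = 4.999 V
V_3 = [(0.6668)(0) - (3.333)(-0.00005)]/D = 1.094 V
The requested potential is V_1 = 4.999 V.

Final answer: V_1 = 4.999 V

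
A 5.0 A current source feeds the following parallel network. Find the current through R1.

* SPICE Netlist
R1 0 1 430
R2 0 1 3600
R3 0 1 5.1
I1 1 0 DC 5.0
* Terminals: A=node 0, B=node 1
All resistors sit directly between nodes 0 and 1, so they are in parallel and share one voltage V; the full source current 5 A splits among them.
1/R_par = 1/430 + 1/3600 + 1/5.1 = 0.1987 S  =>  R_par = 5.033 Ω
V = I × R_par = 5 × 5.033 = 25.17 V
I_R1 = V/R1 = 25.17/430 = 0.05853 A

Final answer: 0.05853 A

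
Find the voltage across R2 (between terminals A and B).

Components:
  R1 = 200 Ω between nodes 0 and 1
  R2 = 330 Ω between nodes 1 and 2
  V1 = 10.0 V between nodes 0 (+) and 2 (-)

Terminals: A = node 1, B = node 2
R1 and R2 are in series across V1 (node 0 → node 1 → node 2), and the output A–B is taken across R2, so this is a voltage divider.
Series current: I = V1/(R1 + R2) = 10/(200 + 330) = 10/530 = 0.01887 A
V_R2 = I × R2 = V1 × R2/(R1 + R2) = 10 × 330/530 = 6.226 V

Final answer: 6.226 V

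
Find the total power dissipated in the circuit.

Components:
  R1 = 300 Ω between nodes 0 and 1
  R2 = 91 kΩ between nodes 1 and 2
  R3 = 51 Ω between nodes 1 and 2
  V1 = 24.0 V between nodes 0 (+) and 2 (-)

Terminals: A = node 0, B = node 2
Nodal analysis, taking node 2 as the 0 V reference.
Source V1 fixes V_0 = 24 V.
KCL at each unknown node (sum of currents leaving = 0; resistances in Ω):
  Node 1: (V_1 - 24)/300 + (V_1 - 0)/91000 + (V_1 - 0)/51 = 0
Collecting terms: 0.02295 × V_1 = 0.08  =>  V_1 = 3.486 V
Power in each resistor, P = (ΔV)²/R:
  P_R1 = (24 - 3.486)²/300 = 1.403 W
  P_R2 = (3.486 - 0)²/91000 = 0.0001335 W
  P_R3 = (3.486 - 0)²/51 = 0.2382 W
P_total = P_R1 + P_R2 + P_R3 = 1.641 W

Final answer: 1.641 W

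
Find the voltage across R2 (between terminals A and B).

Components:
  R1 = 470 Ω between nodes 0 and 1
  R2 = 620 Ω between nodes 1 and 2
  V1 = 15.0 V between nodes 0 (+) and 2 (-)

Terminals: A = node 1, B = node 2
R1 and R2 are in series across V1 (node 0 → node 1 → node 2), and the output A–B is taken across R2, so this is a voltage divider.
Series current: I = V1/(R1 + R2) = 15/(470 + 620) = 15/1090 = 0.01376 A
V_R2 = I × R2 = V1 × R2/(R1 + R2) = 15 × 620/1090 = 8.532 V

Final answer: 8.532 V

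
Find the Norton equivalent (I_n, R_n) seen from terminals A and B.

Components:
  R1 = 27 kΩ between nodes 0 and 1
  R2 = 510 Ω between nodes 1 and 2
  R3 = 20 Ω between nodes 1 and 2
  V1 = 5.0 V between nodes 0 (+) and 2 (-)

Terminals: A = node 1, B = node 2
Find the Thévenin equivalent first; then I_n = V_th/R_th and R_n = R_th.
Step 1 — V_th is the open-circuit voltage V_A - V_B (nothing connected across the terminals).
Nodal analysis, taking node 2 as the 0 V reference.
Source V1 fixes V_0 = 5 V.
KCL at each unknown node (sum of currents leaving = 0; resistances in Ω):
  Node 1: (V_1 - 5)/27000 + (V_1 - 0)/510 + (V_1 - 0)/20 = 0
Collecting terms: 0.052 × V_1 = 0.0001852  =>  V_1 = 0.003561 V
V_th = V_1 - V_2 = 0.003561 - 0 = 0.003561 V
Step 2 — R_th: zero the source — replace V1 by a short circuit (node 2 merges into node 0) — and find the resistance seen between A (node 1) and B (node 0).
Reduce the network between node 1 (A) and node 0 (B) by series/parallel combination:
  Rp1 = R1 ‖ R2 ‖ R3 (parallel, all between nodes 0 and 1) = 1/(1/27000 + 1/510 + 1/20) = 19.23 Ω
R_th = 19.23 Ω
I_n = V_th/R_th = 0.003561/19.23 = 0.0001852 A, and R_n = R_th = 19.23 Ω

Final answer: I_n = 0.0001852 A, R_n = 19.23 Ω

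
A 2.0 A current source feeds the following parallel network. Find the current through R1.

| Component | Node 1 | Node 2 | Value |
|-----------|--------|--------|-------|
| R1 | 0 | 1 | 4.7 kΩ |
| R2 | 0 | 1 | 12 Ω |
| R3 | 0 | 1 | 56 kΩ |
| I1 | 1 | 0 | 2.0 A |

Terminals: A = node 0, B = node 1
All resistors sit directly between nodes 0 and 1, so they are in parallel and share one voltage V; the full source current 2 A splits among them.
1/R_par = 1/4700 + 1/12 + 1/56000 = 0.08356 S  =>  R_par = 11.97 Ω
V = I × R_par = 2 × 11.97 = 23.93 V
I_R1 = V/R1 = 23.93/4700 = 0.005092 A

Final answer: 0.005092 A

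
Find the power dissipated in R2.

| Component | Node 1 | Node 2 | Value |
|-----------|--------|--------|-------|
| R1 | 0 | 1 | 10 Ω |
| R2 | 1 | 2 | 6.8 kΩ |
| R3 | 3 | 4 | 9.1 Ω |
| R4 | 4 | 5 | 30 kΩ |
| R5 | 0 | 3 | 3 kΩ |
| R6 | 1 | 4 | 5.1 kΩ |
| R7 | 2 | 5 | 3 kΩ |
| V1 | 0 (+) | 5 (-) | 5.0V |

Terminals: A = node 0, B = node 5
Nodal analysis, taking node 5 as the 0 V reference.
Source V1 fixes V_0 = 5 V.
KCL at each unknown node (sum of currents leaving = 0; resistances in Ω):
  Node 1: (V_1 - 5)/10 + (V_1 - V_2)/6800 + (V_1 - V_4)/5100 = 0
  Node 2: (V_2 - V_1)/6800 + (V_2 - 0)/3000 = 0
  Node 3: (V_3 - V_4)/9.1 + (V_3 - 5)/3000 = 0
  Node 4: (V_4 - V_3)/9.1 + (V_4 - 0)/30000 + (V_4 - V_1)/5100 = 0
Collecting terms (coefficients in siemens):
  0.1003·V_1 - 0.0001471·V_2 - 0.0001961·V_4 = 0.5
  0.0004804·V_2 - 0.0001471·V_1 = 0
  0.1102·V_3 - 0.1099·V_4 = 0.001667
  0.1101·V_4 - 0.0001961·V_1 - 0.1099·V_3 = 0
Solving these 4 simultaneous equations (Gaussian elimination) gives:
  V_1 = 4.994 V, V_2 = 1.529 V, V_3 = 4.702 V, V_4 = 4.701 V
I_R2 = (V_1 - V_2)/R2 = (4.994 - 1.529)/6800 = 0.0005096 A
P_R2 = I_R2² × R2 = (0.0005096)² × 6800 = 0.001766 W

Final answer: 0.001766 W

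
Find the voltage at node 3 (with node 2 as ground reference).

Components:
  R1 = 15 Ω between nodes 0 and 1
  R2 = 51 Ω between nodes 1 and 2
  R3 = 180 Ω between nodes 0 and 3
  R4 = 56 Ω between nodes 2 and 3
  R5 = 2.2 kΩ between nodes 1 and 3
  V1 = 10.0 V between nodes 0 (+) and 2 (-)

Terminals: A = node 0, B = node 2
Nodal analysis, taking node 2 as the 0 V reference.
Source V1 fixes V_0 = 10 V.
KCL at each unknown node (sum of currents leaving = 0; resistances in Ω):
  Node 1: (V_1 - 10)/15 + (V_1 - 0)/51 + (V_1 - V_3)/2200 = 0
  Node 3: (V_3 - 10)/180 + (V_3 - 0)/56 + (V_3 - V_1)/2200 = 0
Collecting terms (coefficients in siemens):
  0.08673·V_1 - 0.0004545·V_3 = 0.6667
  0.02387·V_3 - 0.0004545·V_1 = 0.05556
Determinant D = (0.08673)(0.02387) - (-0.0004545)(-0.0004545) = 0.00207
V_1 = [(0.6667)(0.02387) - (-0.0004545)(0.05556)]/D = 7.7 V
V_3 = [(0.08673)(0.05556) - (0.6667)(-0.0004545)]/D = 2.474 V
The requested potential is V_3 = 2.474 V.

Final answer: V_3 = 2.474 V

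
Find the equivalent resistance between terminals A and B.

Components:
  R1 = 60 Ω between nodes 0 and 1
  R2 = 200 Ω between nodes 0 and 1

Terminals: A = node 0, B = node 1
Reduce the network between node 0 (A) and node 1 (B) by series/parallel combination:
  Rp1 = R1 ‖ R2 (parallel, both between nodes 0 and 1) = 1/(1/60 + 1/200) = 46.15 Ω
R_eq = 46.15 Ω

Final answer: 46.15 Ω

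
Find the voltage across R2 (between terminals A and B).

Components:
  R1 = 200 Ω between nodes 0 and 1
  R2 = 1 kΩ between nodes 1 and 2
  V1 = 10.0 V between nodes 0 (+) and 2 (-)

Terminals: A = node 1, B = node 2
R1 and R2 are in series across V1 (node 0 → node 1 → node 2), and the output A–B is taken across R2, so this is a voltage divider.
Series current: I = V1/(R1 + R2) = 10/(200 + 1000) = 10/1200 = 0.008333 A
V_R2 = I × R2 = V1 × R2/(R1 + R2) = 10 × 1000/1200 = 8.333 V

Final answer: 8.333 V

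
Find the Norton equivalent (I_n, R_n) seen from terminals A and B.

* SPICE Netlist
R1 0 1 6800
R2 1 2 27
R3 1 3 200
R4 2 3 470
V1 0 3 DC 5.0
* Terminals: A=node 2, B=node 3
Find the Thévenin equivalent first; then I_n = V_th/R_th and R_n = R_th.
Step 1 — V_th is the open-circuit voltage V_A - V_B (nothing connected across the terminals).
Nodal analysis, taking node 3 as the 0 V reference.
Source V1 fixes V_0 = 5 V.
KCL at each unknown node (sum of currents leaving = 0; resistances in Ω):
  Node 1: (V_1 - 5)/6800 + (V_1 - V_2)/27 + (V_1 - 0)/200 = 0
  Node 2: (V_2 - V_1)/27 + (V_2 - 0)/470 = 0
Collecting terms (coefficients in siemens):
  0.04218·V_1 - 0.03704·V_2 = 0.0007353
  0.03916·V_2 - 0.03704·V_1 = 0
Determinant D = (0.04218)(0.03916) - (-0.03704)(-0.03704) = 0.0002804
V_1 = [(0.0007353)(0.03916) - (-0.03704)(0)]/D = 0.1027 V
V_2 = [(0.04218)(0) - (0.0007353)(-0.03704)]/D = 0.09713 V
V_th = V_2 - V_3 = 0.09713 - 0 = 0.09713 V
Step 2 — R_th: zero the source — replace V1 by a short circuit (node 3 merges into node 0) — and find the resistance seen between A (node 2) and B (node 0).
Reduce the network between node 2 (A) and node 0 (B) by series/parallel combination:
  Rp1 = R1 ‖ R3 (parallel, both between nodes 0 and 1) = 1/(1/6800 + 1/200) = 194.3 Ω
  Rs1 = R2 + Rp1 (series, joined only at node 1) = 27 + 194.3 = 221.3 Ω
  Rp2 = R4 ‖ Rs1 (parallel, both between nodes 0 and 2) = 1/(1/470 + 1/221.3) = 150.5 Ω
R_th = 150.5 Ω
I_n = V_th/R_th = 0.09713/150.5 = 0.0006456 A, and R_n = R_th = 150.5 Ω

Final answer: I_n = 0.0006456 A, R_n = 150.5 Ω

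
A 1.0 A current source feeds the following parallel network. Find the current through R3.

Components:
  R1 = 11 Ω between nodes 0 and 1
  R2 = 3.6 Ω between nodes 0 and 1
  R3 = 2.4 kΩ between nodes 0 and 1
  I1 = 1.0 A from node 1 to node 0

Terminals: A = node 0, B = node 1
All resistors sit directly between nodes 0 and 1, so they are in parallel and share one voltage V; the full source current 1 A splits among them.
1/R_par = 1/11 + 1/3.6 + 1/2400 = 0.3691 S  =>  R_par = 2.709 Ω
V = I × R_par = 1 × 2.709 = 2.709 V
I_R3 = V/R3 = 2.709/2400 = 0.001129 A

Final answer: 0.001129 A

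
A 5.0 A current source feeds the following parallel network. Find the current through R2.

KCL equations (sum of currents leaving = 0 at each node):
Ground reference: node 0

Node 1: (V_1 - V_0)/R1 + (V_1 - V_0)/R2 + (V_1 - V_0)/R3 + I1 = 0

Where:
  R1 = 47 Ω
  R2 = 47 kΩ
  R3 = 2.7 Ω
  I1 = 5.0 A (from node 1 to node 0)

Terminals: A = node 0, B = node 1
All resistors sit directly between nodes 0 and 1, so they are in parallel and share one voltage V; the full source current 5 A splits among them.
1/R_par = 1/47 + 1/47000 + 1/2.7 = 0.3917 S  =>  R_par = 2.553 Ω
V = I × R_par = 5 × 2.553 = 12.77 V
I_R2 = V/R2 = 12.77/47000 = 0.0002716 A

Final answer: 0.0002716 A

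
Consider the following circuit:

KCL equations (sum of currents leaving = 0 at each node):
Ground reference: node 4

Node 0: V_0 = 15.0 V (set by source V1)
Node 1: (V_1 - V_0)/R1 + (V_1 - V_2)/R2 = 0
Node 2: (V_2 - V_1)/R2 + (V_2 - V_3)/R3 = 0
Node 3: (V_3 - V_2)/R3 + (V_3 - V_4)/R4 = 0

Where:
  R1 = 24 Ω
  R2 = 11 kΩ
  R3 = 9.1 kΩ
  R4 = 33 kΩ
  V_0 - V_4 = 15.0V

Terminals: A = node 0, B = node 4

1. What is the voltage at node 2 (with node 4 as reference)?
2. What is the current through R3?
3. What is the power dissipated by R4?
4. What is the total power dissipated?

Nodal analysis, taking node 4 as the 0 V reference.
Source V1 fixes V_0 = 15 V.
KCL at each unknown node (sum of currents leaving = 0; resistances in Ω):
  Node 1: (V_1 - 15)/24 + (V_1 - V_2)/11000 = 0
  Node 2: (V_2 - V_1)/11000 + (V_2 - V_3)/9100 = 0
  Node 3: (V_3 - V_2)/9100 + (V_3 - 0)/33000 = 0
Collecting terms (coefficients in siemens):
  0.04176·V_1 - 0.00009091·V_2 = 0.625
  0.0002008·V_2 - 0.00009091·V_1 - 0.0001099·V_3 = 0
  0.0001402·V_3 - 0.0001099·V_2 = 0
Solving these 3 simultaneous equations (Gaussian elimination) gives:
  V_1 = 14.99 V, V_2 = 11.89 V, V_3 = 9.318 V
Part 1:
  Read off the nodal solution: V_2 = 11.89 V
Part 2:
  I_R3 = (V_2 - V_3)/R3 = (11.89 - 9.318)/9100 = 0.0002824 A
  Magnitude: I_R3 = 0.0002824 A
Part 3:
  I_R4 = (V_3 - V_4)/R4 = (9.318 - 0)/33000 = 0.0002824 A
  P_R4 = I_R4² × R4 = (0.0002824)² × 33000 = 0.002631 W
Part 4:
  Power in each resistor, P = (ΔV)²/R:
    P_R1 = (15 - 14.99)²/24 = 0.000001913 W
    P_R2 = (14.99 - 11.89)²/11000 = 0.000877 W
    P_R3 = (11.89 - 9.318)²/9100 = 0.0007255 W
    P_R4 = (9.318 - 0)²/33000 = 0.002631 W
  P_total = P_R1 + P_R2 + P_R3 + P_R4 = 0.004235 W

Final answers:
1. V_2 = 11.89 V
2. I_R3 = 0.0002824 A
3. P_R4 = 0.002631 W
4. P_total = 0.004235 W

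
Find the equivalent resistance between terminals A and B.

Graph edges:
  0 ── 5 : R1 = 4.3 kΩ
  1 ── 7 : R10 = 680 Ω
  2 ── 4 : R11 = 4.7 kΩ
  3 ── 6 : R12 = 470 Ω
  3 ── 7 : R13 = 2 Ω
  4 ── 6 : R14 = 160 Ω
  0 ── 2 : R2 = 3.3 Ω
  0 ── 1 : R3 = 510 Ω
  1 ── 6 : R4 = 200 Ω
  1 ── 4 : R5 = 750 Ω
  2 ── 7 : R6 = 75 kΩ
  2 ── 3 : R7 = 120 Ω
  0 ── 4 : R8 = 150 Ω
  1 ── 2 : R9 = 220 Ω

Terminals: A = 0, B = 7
The network is not a plain series/parallel combination. Inject a 1 A test current into terminal A (node 0) and return it from terminal B (node 7); then R_eq = V_A / (1 A).
Nodal analysis, taking node 7 as the 0 V reference.
Current source I_test pushes 1 A into node 0 and draws it out of node 7.
KCL at each unknown node (sum of currents leaving = 0; resistances in Ω):
  Node 0: (V_0 - V_5)/4300 + (V_0 - V_2)/3.3 + (V_0 - V_1)/510 + (V_0 - V_4)/150 - 1 = 0
  Node 1: (V_1 - V_0)/510 + (V_1 - V_6)/200 + (V_1 - V_4)/750 + (V_1 - V_2)/220 + (V_1 - 0)/680 = 0
  Node 2: (V_2 - V_0)/3.3 + (V_2 - V_1)/220 + (V_2 - 0)/75000 + (V_2 - V_3)/120 + (V_2 - V_4)/4700 = 0
  Node 3: (V_3 - V_2)/120 + (V_3 - V_6)/470 + (V_3 - 0)/2 = 0
  Node 4: (V_4 - V_0)/150 + (V_4 - V_1)/750 + (V_4 - V_2)/4700 + (V_4 - V_6)/160 = 0
  Node 5: (V_5 - V_0)/4300 = 0
  Node 6: (V_6 - V_1)/200 + (V_6 - V_3)/470 + (V_6 - V_4)/160 = 0
Collecting terms (coefficients in siemens):
  0.3119·V_0 - 0.001961·V_1 - 0.303·V_2 - 0.006667·V_4 - 0.0002326·V_5 = 1
  0.01431·V_1 - 0.001961·V_0 - 0.004545·V_2 - 0.001333·V_4 - 0.005·V_6 = 0
  0.3161·V_2 - 0.303·V_0 - 0.004545·V_1 - 0.008333·V_3 - 0.0002128·V_4 = 0
  0.5105·V_3 - 0.008333·V_2 - 0.002128·V_6 = 0
  0.01446·V_4 - 0.006667·V_0 - 0.001333·V_1 - 0.0002128·V_2 - 0.00625·V_6 = 0
  0.0002326·V_5 - 0.0002326·V_0 = 0
  0.01338·V_6 - 0.005·V_1 - 0.002128·V_3 - 0.00625·V_4 = 0
Solving these 7 simultaneous equations (Gaussian elimination) gives:
  V_0 = 95.52 V, V_1 = 72.67 V, V_2 = 92.7 V, V_3 = 1.784 V
  V_4 = 80.13 V, V_5 = 95.52 V, V_6 = 64.88 V
R_eq = V_0 / 1 A = 95.52 Ω

Final answer: 95.52 Ω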